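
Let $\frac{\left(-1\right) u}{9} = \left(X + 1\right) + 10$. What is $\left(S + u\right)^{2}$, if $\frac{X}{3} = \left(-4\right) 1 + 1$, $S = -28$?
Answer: $2116$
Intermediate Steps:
$X = -9$ ($X = 3 \left(\left(-4\right) 1 + 1\right) = 3 \left(-4 + 1\right) = 3 \left(-3\right) = -9$)
$u = -18$ ($u = - 9 \left(\left(-9 + 1\right) + 10\right) = - 9 \left(-8 + 10\right) = \left(-9\right) 2 = -18$)
$\left(S + u\right)^{2} = \left(-28 - 18\right)^{2} = \left(-46\right)^{2} = 2116$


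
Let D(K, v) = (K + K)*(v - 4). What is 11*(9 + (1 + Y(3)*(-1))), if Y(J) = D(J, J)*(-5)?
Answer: -220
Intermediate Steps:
D(K, v) = 2*K*(-4 + v) (D(K, v) = (2*K)*(-4 + v) = 2*K*(-4 + v))
Y(J) = -10*J*(-4 + J) (Y(J) = (2*J*(-4 + J))*(-5) = -10*J*(-4 + J))
11*(9 + (1 + Y(3)*(-1))) = 11*(9 + (1 + (10*3*(4 - 1*3))*(-1))) = 11*(9 + (1 + (10*3*(4 - 3))*(-1))) = 11*(9 + (1 + (10*3*1)*(-1))) = 11*(9 + (1 + 30*(-1))) = 11*(9 + (1 - 30)) = 11*(9 - 29) = 11*(-20) = -220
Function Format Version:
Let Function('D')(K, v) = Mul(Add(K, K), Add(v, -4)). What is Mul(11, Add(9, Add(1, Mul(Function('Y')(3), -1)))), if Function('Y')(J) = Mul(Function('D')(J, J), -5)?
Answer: -220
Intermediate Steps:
Function('D')(K, v) = Mul(2, K, Add(-4, v)) (Function('D')(K, v) = Mul(Mul(2, K), Add(-4, v)) = Mul(2, K, Add(-4, v)))
Function('Y')(J) = Mul(-10, J, Add(-4, J)) (Function('Y')(J) = Mul(Mul(2, J, Add(-4, J)), -5) = Mul(-10, J, Add(-4, J)))
Mul(11, Add(9, Add(1, Mul(Function('Y')(3), -1)))) = Mul(11, Add(9, Add(1, Mul(Mul(10, 3, Add(4, Mul(-1, 3))), -1)))) = Mul(11, Add(9, Add(1, Mul(Mul(10, 3, Add(4, -3)), -1)))) = Mul(11, Add(9, Add(1, Mul(Mul(10, 3, 1), -1)))) = Mul(11, Add(9, Add(1, Mul(30, -1)))) = Mul(11, Add(9, Add(1, -30))) = Mul(11, Add(9, -29)) = Mul(11, -20) = -220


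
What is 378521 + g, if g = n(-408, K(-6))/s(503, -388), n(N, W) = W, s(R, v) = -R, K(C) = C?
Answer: 190396069/503 ≈ 3.7852e+5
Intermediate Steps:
g = 6/503 (g = -6/((-1*503)) = -6/(-503) = -6*(-1/503) = 6/503 ≈ 0.011928)
378521 + g = 378521 + 6/503 = 190396069/503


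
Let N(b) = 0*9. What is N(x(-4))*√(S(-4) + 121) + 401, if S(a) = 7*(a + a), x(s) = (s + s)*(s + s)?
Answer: 401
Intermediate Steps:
x(s) = 4*s² (x(s) = (2*s)*(2*s) = 4*s²)
N(b) = 0
S(a) = 14*a (S(a) = 7*(2*a) = 14*a)
N(x(-4))*√(S(-4) + 121) + 401 = 0*√(14*(-4) + 121) + 401 = 0*√(-56 + 121) + 401 = 0*√65 + 401 = 0 + 401 = 401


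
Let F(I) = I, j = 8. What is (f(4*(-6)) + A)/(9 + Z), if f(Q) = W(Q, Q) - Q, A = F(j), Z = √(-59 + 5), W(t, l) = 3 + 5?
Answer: 8/3 - 8*I*√6/9 ≈ 2.6667 - 2.1773*I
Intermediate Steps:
W(t, l) = 8
Z = 3*I*√6 (Z = √(-54) = 3*I*√6 ≈ 7.3485*I)
A = 8
f(Q) = 8 - Q
(f(4*(-6)) + A)/(9 + Z) = ((8 - 4*(-6)) + 8)/(9 + 3*I*√6) = ((8 - 1*(-24)) + 8)/(9 + 3*I*√6) = ((8 + 24) + 8)/(9 + 3*I*√6) = (32 + 8)/(9 + 3*I*√6) = 40/(9 + 3*I*√6)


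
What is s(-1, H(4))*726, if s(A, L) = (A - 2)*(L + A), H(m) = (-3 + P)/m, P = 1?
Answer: 3267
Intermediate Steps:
H(m) = -2/m (H(m) = (-3 + 1)/m = -2/m)
s(A, L) = (-2 + A)*(A + L)
s(-1, H(4))*726 = ((-1)² - 2*(-1) - (-4)/4 - (-2)/4)*726 = (1 + 2 - (-4)/4 - (-2)/4)*726 = (1 + 2 - 2*(-½) - 1*(-½))*726 = (1 + 2 + 1 + ½)*726 = (9/2)*726 = 3267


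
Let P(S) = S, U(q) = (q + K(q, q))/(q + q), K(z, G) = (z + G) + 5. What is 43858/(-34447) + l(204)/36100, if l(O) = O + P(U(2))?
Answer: -331821449/261797200 ≈ -1.2675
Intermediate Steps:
K(z, G) = 5 + G + z (K(z, G) = (G + z) + 5 = 5 + G + z)
U(q) = (5 + 3*q)/(2*q) (U(q) = (q + (5 + q + q))/(q + q) = (q + (5 + 2*q))/((2*q)) = (5 + 3*q)*(1/(2*q)) = (5 + 3*q)/(2*q))
l(O) = 11/4 + O (l(O) = O + (½)*(5 + 3*2)/2 = O + (½)*(½)*(5 + 6) = O + (½)*(½)*11 = O + 11/4 = 11/4 + O)
43858/(-34447) + l(204)/36100 = 43858/(-34447) + (11/4 + 204)/36100 = 43858*(-1/34447) + (827/4)*(1/36100) = -43858/34447 + 827/144400 = -331821449/261797200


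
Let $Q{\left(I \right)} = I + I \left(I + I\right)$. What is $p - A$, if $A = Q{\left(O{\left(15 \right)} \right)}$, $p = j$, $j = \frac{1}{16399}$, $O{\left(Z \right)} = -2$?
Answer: $- \frac{98393}{16399} \approx -5.9999$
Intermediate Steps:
$Q{\left(I \right)} = I + 2 I^{2}$ ($Q{\left(I \right)} = I + I 2 I = I + 2 I^{2}$)
$j = \frac{1}{16399} \approx 6.0979 \cdot 10^{-5}$
$p = \frac{1}{16399} \approx 6.0979 \cdot 10^{-5}$
$A = 6$ ($A = - 2 \left(1 + 2 \left(-2\right)\right) = - 2 \left(1 - 4\right) = \left(-2\right) \left(-3\right) = 6$)
$p - A = \frac{1}{16399} - 6 = - \frac{98393}{16399}$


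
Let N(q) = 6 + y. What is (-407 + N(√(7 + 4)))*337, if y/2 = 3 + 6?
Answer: -129071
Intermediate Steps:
y = 18 (y = 2*(3 + 6) = 2*9 = 18)
N(q) = 24 (N(q) = 6 + 18 = 24)
(-407 + N(√(7 + 4)))*337 = (-407 + 24)*337 = -383*337 = -129071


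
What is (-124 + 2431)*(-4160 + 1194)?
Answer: -6842562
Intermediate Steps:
(-124 + 2431)*(-4160 + 1194) = 2307*(-2966) = -6842562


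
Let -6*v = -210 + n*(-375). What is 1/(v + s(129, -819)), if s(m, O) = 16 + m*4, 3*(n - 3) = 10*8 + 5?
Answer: 3/7576 ≈ 0.00039599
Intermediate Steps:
n = 94/3 (n = 3 + (10*8 + 5)/3 = 3 + (80 + 5)/3 = 3 + (⅓)*85 = 3 + 85/3 = 94/3 ≈ 31.333)
v = 5980/3 (v = -(-210 + (94/3)*(-375))/6 = -(-210 - 11750)/6 = -⅙*(-11960) = 5980/3 ≈ 1993.3)
s(m, O) = 16 + 4*m
1/(v + s(129, -819)) = 1/(5980/3 + (16 + 4*129)) = 1/(5980/3 + (16 + 516)) = 1/(5980/3 + 532) = 1/(7576/3) = 3/7576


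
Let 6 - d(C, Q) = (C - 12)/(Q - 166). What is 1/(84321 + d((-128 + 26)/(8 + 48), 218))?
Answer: 1456/122780499 ≈ 1.1859e-5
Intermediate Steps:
d(C, Q) = 6 - (-12 + C)/(-166 + Q) (d(C, Q) = 6 - (C - 12)/(Q - 166) = 6 - (-12 + C)/(-166 + Q))
1/(84321 + d((-128 + 26)/(8 + 48), 218)) = 1/(84321 + (-984 - (-128 + 26)/(8 + 48) + 6*218)/(-166 + 218)) = 1/(84321 + (-984 - (-102)/56 + 1308)/52) = 1/(84321 + (-984 - 1*(-51/28) + 1308)/52) = 1/(84321 + (-984 + 51/28 + 1308)/52) = 1/(84321 + (1/52)*(9123/28)) = 1/(84321 + 9123/1456) = 1/(122780499/1456) = 1456/122780499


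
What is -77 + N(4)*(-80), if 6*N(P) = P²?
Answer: -871/3 ≈ -290.33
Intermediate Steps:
N(P) = P²/6
-77 + N(4)*(-80) = -77 + ((⅙)*4²)*(-80) = -77 + ((⅙)*16)*(-80) = -77 + (8/3)*(-80) = -77 - 640/3 = -871/3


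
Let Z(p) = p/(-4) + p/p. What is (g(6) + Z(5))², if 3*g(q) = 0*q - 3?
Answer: 25/16 ≈ 1.5625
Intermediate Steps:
Z(p) = 1 - p/4 (Z(p) = p*(-¼) + 1 = -p/4 + 1 = 1 - p/4)
g(q) = -1 (g(q) = (0*q - 3)/3 = (0 - 3)/3 = (⅓)*(-3) = -1)
(g(6) + Z(5))² = (-1 + (1 - ¼*5))² = (-1 + (1 - 5/4))² = (-1 - ¼)² = (-5/4)² = 25/16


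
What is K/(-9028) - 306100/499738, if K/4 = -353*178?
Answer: 15354834896/563954333 ≈ 27.227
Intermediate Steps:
K = -251336 (K = 4*(-353*178) = 4*(-62834) = -251336)
K/(-9028) - 306100/499738 = -251336/(-9028) - 306100/499738 = -251336*(-1/9028) - 306100*1/499738 = 62834/2257 - 153050/249869 = 15354834896/563954333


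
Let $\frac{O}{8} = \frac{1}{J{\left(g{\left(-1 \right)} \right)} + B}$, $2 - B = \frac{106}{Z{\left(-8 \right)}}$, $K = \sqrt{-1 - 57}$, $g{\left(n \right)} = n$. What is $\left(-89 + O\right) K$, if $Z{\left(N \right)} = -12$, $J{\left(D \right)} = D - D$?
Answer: $- \frac{5737 i \sqrt{58}}{65} \approx - 672.18 i$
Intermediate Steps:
$J{\left(D \right)} = 0$
$K = i \sqrt{58}$ ($K = \sqrt{-58} = i \sqrt{58} \approx 7.6158 i$)
$B = \frac{65}{6}$ ($B = 2 - \frac{106}{-12} = 2 - 106 \left(- \frac{1}{12}\right) = 2 - - \frac{53}{6} = 2 + \frac{53}{6} = \frac{65}{6} \approx 10.833$)
$O = \frac{48}{65}$ ($O = \frac{8}{0 + \frac{65}{6}} = \frac{8}{\frac{65}{6}} = 8 \cdot \frac{6}{65} = \frac{48}{65} \approx 0.73846$)
$\left(-89 + O\right) K = \left(-89 + \frac{48}{65}\right) i \sqrt{58} = - \frac{5737 i \sqrt{58}}{65}$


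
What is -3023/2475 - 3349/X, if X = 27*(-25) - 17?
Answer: 6196859/1712700 ≈ 3.6182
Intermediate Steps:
X = -692 (X = -675 - 17 = -692)
-3023/2475 - 3349/X = -3023/2475 - 3349/(-692) = -3023*1/2475 - 3349*(-1/692) = -3023/2475 + 3349/692 = 6196859/1712700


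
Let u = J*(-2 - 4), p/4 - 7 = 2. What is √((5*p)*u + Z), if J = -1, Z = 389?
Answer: √1469 ≈ 38.328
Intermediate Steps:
p = 36 (p = 28 + 4*2 = 28 + 8 = 36)
u = 6 (u = -(-2 - 4) = -1*(-6) = 6)
√((5*p)*u + Z) = √((5*36)*6 + 389) = √(180*6 + 389) = √(1080 + 389) = √1469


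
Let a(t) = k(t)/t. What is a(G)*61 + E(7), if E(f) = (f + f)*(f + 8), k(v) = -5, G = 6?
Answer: 955/6 ≈ 159.17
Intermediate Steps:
a(t) = -5/t
E(f) = 2*f*(8 + f) (E(f) = (2*f)*(8 + f) = 2*f*(8 + f))
a(G)*61 + E(7) = -5/6*61 + 2*7*(8 + 7) = -5*1/6*61 + 2*7*15 = -5/6*61 + 210 = -305/6 + 210 = 955/6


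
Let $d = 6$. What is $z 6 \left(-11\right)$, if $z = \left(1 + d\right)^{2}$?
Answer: $-3234$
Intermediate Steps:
$z = 49$ ($z = \left(1 + 6\right)^{2} = 7^{2} = 49$)
$z 6 \left(-11\right) = 49 \cdot 6 \left(-11\right) = 294 \left(-11\right) = -3234$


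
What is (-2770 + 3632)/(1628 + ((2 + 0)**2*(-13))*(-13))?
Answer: 431/1152 ≈ 0.37413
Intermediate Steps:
(-2770 + 3632)/(1628 + ((2 + 0)**2*(-13))*(-13)) = 862/(1628 + (2**2*(-13))*(-13)) = 862/(1628 + (4*(-13))*(-13)) = 862/(1628 - 52*(-13)) = 862/(1628 + 676) = 862/2304 = 862*(1/2304) = 431/1152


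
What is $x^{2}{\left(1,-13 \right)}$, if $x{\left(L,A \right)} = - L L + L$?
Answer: $0$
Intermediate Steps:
$x{\left(L,A \right)} = L - L^{2}$ ($x{\left(L,A \right)} = - L^{2} + L = L - L^{2}$)
$x^{2}{\left(1,-13 \right)} = \left(1 \left(1 - 1\right)\right)^{2} = \left(1 \cdot 0\right)^{2} = 0^{2} = 0$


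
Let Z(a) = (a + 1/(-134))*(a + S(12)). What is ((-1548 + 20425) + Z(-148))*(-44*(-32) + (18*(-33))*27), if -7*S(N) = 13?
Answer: -40244457935/67 ≈ -6.0066e+8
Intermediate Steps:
S(N) = -13/7 (S(N) = -⅐*13 = -13/7)
Z(a) = (-13/7 + a)*(-1/134 + a) (Z(a) = (a + 1/(-134))*(a - 13/7) = (a - 1/134)*(-13/7 + a) = (-1/134 + a)*(-13/7 + a) = (-13/7 + a)*(-1/134 + a))
((-1548 + 20425) + Z(-148))*(-44*(-32) + (18*(-33))*27) = ((-1548 + 20425) + (13/938 + (-148)² - 1749/938*(-148)))*(-44*(-32) + (18*(-33))*27) = (18877 + (13/938 + 21904 + 129426/469))*(1408 - 594*27) = (18877 + 20804817/938)*(1408 - 16038) = (38511443/938)*(-14630) = -40244457935/67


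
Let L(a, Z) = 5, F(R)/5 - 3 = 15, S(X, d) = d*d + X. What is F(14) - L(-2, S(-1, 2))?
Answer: 85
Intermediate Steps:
S(X, d) = X + d**2 (S(X, d) = d**2 + X = X + d**2)
F(R) = 90 (F(R) = 15 + 5*15 = 15 + 75 = 90)
F(14) - L(-2, S(-1, 2)) = 90 - 1*5 = 90 - 5 = 85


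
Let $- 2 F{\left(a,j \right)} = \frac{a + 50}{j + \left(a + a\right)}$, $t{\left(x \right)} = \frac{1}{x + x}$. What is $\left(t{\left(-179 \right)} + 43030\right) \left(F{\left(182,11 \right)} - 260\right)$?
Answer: $- \frac{250624833704}{22375} \approx -1.1201 \cdot 10^{7}$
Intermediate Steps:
$t{\left(x \right)} = \frac{1}{2 x}$
$F{\left(a,j \right)} = - \frac{50 + a}{2 \left(j + 2 a\right)}$ ($F{\left(a,j \right)} = - \frac{\left(a + 50\right) \frac{1}{j + \left(a + a\right)}}{2} = - \frac{\left(50 + a\right) \frac{1}{j + 2 a}}{2} = - \frac{\frac{1}{j + 2 a} \left(50 + a\right)}{2} = - \frac{50 + a}{2 \left(j + 2 a\right)}$)
$\left(t{\left(-179 \right)} + 43030\right) \left(F{\left(182,11 \right)} - 260\right) = \left(\frac{1}{2 \left(-179\right)} + 43030\right) \left(\frac{-50 - 182}{2 \left(11 + 2 \cdot 182\right)} - 260\right) = \left(\frac{1}{2} \left(- \frac{1}{179}\right) + 43030\right) \left(\frac{-50 - 182}{2 \left(11 + 364\right)} - 260\right) = \left(- \frac{1}{358} + 43030\right) \left(\frac{1}{2} \cdot \frac{1}{375} \left(-232\right) - 260\right) = \frac{15404739 \left(\frac{1}{2} \cdot \frac{1}{375} \left(-232\right) - 260\right)}{358} = \frac{15404739 \left(- \frac{116}{375} - 260\right)}{358} = \frac{15404739}{358} \left(- \frac{97616}{375}\right) = - \frac{250624833704}{22375}$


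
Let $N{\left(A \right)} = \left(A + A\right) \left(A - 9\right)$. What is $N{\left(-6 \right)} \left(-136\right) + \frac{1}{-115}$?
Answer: $- \frac{2815201}{115} \approx -24480.0$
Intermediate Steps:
$N{\left(A \right)} = 2 A \left(-9 + A\right)$
$N{\left(-6 \right)} \left(-136\right) + \frac{1}{-115} = 2 \left(-6\right) \left(-9 - 6\right) \left(-136\right) + \frac{1}{-115} = 2 \left(-6\right) \left(-15\right) \left(-136\right) - \frac{1}{115} = 180 \left(-136\right) - \frac{1}{115} = -24480 - \frac{1}{115} = - \frac{2815201}{115}$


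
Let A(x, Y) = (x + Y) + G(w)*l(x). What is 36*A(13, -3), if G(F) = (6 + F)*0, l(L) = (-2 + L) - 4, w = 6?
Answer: 360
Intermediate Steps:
l(L) = -6 + L
G(F) = 0
A(x, Y) = Y + x (A(x, Y) = (x + Y) + 0*(-6 + x) = (Y + x) + 0 = Y + x)
36*A(13, -3) = 36*(-3 + 13) = 36*10 = 360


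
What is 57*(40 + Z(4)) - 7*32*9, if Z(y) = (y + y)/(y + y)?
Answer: 321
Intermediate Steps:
Z(y) = 1 (Z(y) = (2*y)/((2*y)) = (2*y)*(1/(2*y)) = 1)
57*(40 + Z(4)) - 7*32*9 = 57*(40 + 1) - 7*32*9 = 57*41 - 224*9 = 2337 - 1*2016 = 2337 - 2016 = 321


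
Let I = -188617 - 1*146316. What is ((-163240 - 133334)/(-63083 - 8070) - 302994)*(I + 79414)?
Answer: 5508640986368652/71153 ≈ 7.7420e+10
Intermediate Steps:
I = -334933 (I = -188617 - 146316 = -334933)
((-163240 - 133334)/(-63083 - 8070) - 302994)*(I + 79414) = ((-163240 - 133334)/(-63083 - 8070) - 302994)*(-334933 + 79414) = (-296574/(-71153) - 302994)*(-255519) = (-296574*(-1/71153) - 302994)*(-255519) = (296574/71153 - 302994)*(-255519) = -21558635508/71153*(-255519) = 5508640986368652/71153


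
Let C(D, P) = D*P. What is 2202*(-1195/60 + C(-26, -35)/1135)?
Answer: -19109323/454 ≈ -42091.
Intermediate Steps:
2202*(-1195/60 + C(-26, -35)/1135) = 2202*(-1195/60 - 26*(-35)/1135) = 2202*(-1195*1/60 + 910*(1/1135)) = 2202*(-239/12 + 182/227) = 2202*(-52069/2724) = -19109323/454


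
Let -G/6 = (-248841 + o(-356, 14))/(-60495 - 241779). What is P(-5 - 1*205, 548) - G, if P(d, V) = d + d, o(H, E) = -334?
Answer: -20910005/50379 ≈ -415.05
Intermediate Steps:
P(d, V) = 2*d
G = -249175/50379 (G = -6*(-248841 - 334)/(-60495 - 241779) = -(-1495050)/(-302274) = -(-1495050)*(-1)/302274 = -6*249175/302274 = -249175/50379 ≈ -4.9460)
P(-5 - 1*205, 548) - G = 2*(-5 - 1*205) - 1*(-249175/50379) = 2*(-5 - 205) + 249175/50379 = 2*(-210) + 249175/50379 = -420 + 249175/50379 = -20910005/50379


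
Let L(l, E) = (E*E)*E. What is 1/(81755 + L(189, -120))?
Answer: -1/1646245 ≈ -6.0744e-7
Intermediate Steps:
L(l, E) = E³ (L(l, E) = E²*E = E³)
1/(81755 + L(189, -120)) = 1/(81755 + (-120)³) = 1/(81755 - 1728000) = 1/(-1646245) = -1/1646245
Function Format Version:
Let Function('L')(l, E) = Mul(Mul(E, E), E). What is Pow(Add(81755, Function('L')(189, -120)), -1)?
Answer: Rational(-1, 1646245) ≈ -6.0744e-7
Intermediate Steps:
Function('L')(l, E) = Pow(E, 3) (Function('L')(l, E) = Mul(Pow(E, 2), E) = Pow(E, 3))
Pow(Add(81755, Function('L')(189, -120)), -1) = Pow(Add(81755, Pow(-120, 3)), -1) = Pow(Add(81755, -1728000), -1) = Pow(-1646245, -1) = Rational(-1, 1646245)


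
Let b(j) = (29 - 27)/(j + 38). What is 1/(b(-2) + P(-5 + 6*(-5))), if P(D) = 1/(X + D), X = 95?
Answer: 180/13 ≈ 13.846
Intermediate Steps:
b(j) = 2/(38 + j)
P(D) = 1/(95 + D)
1/(b(-2) + P(-5 + 6*(-5))) = 1/(2/(38 - 2) + 1/(95 + (-5 + 6*(-5)))) = 1/(2/36 + 1/(95 + (-5 - 30))) = 1/(2*(1/36) + 1/(95 - 35)) = 1/(1/18 + 1/60) = 1/(13/180) = 180/13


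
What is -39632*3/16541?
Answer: -118896/16541 ≈ -7.1880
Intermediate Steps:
-39632*3/16541 = -9908*12*(1/16541) = -118896*1/16541 = -118896/16541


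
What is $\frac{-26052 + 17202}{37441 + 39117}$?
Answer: $- \frac{4425}{38279} \approx -0.1156$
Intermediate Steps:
$\frac{-26052 + 17202}{37441 + 39117} = - \frac{8850}{76558} = \left(-8850\right) \frac{1}{76558} = - \frac{4425}{38279}$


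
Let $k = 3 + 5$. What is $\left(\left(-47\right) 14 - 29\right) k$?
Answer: $-5496$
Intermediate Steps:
$k = 8$
$\left(\left(-47\right) 14 - 29\right) k = \left(\left(-47\right) 14 - 29\right) 8 = \left(-658 - 29\right) 8 = \left(-687\right) 8 = -5496$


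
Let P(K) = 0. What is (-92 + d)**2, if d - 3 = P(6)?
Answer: 7921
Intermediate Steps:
d = 3 (d = 3 + 0 = 3)
(-92 + d)**2 = (-92 + 3)**2 = (-89)**2 = 7921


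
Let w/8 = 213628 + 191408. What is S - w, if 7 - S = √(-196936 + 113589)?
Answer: -3240281 - I*√83347 ≈ -3.2403e+6 - 288.7*I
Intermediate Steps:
w = 3240288 (w = 8*(213628 + 191408) = 8*405036 = 3240288)
S = 7 - I*√83347 (S = 7 - √(-196936 + 113589) = 7 - √(-83347) = 7 - I*√83347 ≈ 7.0 - 288.7*I)
S - w = (7 - I*√83347) - 1*3240288 = (7 - I*√83347) - 3240288 = -3240281 - I*√83347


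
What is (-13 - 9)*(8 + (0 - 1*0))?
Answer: -176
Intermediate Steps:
(-13 - 9)*(8 + (0 - 1*0)) = -22*(8 + (0 + 0)) = -22*(8 + 0) = -22*8 = -176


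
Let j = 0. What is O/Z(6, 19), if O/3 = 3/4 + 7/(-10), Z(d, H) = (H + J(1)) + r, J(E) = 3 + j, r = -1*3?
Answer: 3/380 ≈ 0.0078947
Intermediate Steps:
r = -3
J(E) = 3 (J(E) = 3 + 0 = 3)
Z(d, H) = H (Z(d, H) = (H + 3) - 3 = (3 + H) - 3 = H)
O = 3/20 (O = 3*(3/4 + 7/(-10)) = 3*(3*(1/4) + 7*(-1/10)) = 3*(3/4 - 7/10) = 3*(1/20) = 3/20 ≈ 0.15000)
O/Z(6, 19) = (3/20)/19 = (1/19)*(3/20) = 3/380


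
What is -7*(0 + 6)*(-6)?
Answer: 252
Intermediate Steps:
-7*(0 + 6)*(-6) = -7*6*(-6) = -42*(-6) = 252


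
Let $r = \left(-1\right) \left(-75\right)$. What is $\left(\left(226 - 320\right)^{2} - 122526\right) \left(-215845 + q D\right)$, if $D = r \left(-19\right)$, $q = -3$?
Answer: $24053393300$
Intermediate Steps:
$r = 75$
$D = -1425$ ($D = 75 \left(-19\right) = -1425$)
$\left(\left(226 - 320\right)^{2} - 122526\right) \left(-215845 + q D\right) = \left(\left(226 - 320\right)^{2} - 122526\right) \left(-215845 - -4275\right) = \left(\left(-94\right)^{2} - 122526\right) \left(-215845 + 4275\right) = \left(8836 - 122526\right) \left(-211570\right) = \left(-113690\right) \left(-211570\right) = 24053393300$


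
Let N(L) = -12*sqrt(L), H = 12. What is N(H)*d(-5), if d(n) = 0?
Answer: 0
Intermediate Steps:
N(H)*d(-5) = -24*sqrt(3)*0 = 0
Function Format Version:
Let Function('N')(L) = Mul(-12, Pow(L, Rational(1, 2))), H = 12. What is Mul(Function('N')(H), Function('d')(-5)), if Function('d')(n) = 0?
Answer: 0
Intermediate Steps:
Mul(Function('N')(H), Function('d')(-5)) = Mul(Mul(-12, Pow(12, Rational(1, 2))), 0) = Mul(Mul(-12, Mul(2, Pow(3, Rational(1, 2)))), 0) = Mul(Mul(-24, Pow(3, Rational(1, 2))), 0) = 0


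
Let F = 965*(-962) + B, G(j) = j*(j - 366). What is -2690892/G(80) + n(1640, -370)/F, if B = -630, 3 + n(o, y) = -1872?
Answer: 15623587077/132841280 ≈ 117.61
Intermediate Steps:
n(o, y) = -1875 (n(o, y) = -3 - 1872 = -1875)
G(j) = j*(-366 + j)
F = -928960 (F = 965*(-962) - 630 = -928330 - 630 = -928960)
-2690892/G(80) + n(1640, -370)/F = -2690892*1/(80*(-366 + 80)) - 1875/(-928960) = -2690892/(80*(-286)) - 1875*(-1/928960) = -2690892/(-22880) + 375/185792 = -2690892*(-1/22880) + 375/185792 = 672723/5720 + 375/185792 = 15623587077/132841280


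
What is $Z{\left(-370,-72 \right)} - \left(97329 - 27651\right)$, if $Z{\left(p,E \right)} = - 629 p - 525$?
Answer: $162527$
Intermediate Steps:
$Z{\left(p,E \right)} = -525 - 629 p$
$Z{\left(-370,-72 \right)} - \left(97329 - 27651\right) = \left(-525 - -232730\right) - \left(97329 - 27651\right) = \left(-525 + 232730\right) - \left(97329 - 27651\right) = 232205 - 69678 = 162527$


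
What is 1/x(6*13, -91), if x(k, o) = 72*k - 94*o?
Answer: 1/14170 ≈ 7.0572e-5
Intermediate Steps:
x(k, o) = -94*o + 72*k
1/x(6*13, -91) = 1/(-94*(-91) + 72*(6*13)) = 1/(8554 + 72*78) = 1/(8554 + 5616) = 1/14170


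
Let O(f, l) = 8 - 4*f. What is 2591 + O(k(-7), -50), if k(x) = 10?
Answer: 2559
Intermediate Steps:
2591 + O(k(-7), -50) = 2591 + (8 - 4*10) = 2591 + (8 - 40) = 2591 - 32 = 2559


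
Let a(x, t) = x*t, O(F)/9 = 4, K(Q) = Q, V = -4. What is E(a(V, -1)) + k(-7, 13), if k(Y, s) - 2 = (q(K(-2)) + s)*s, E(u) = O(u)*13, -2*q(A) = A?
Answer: 652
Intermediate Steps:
O(F) = 36 (O(F) = 9*4 = 36)
q(A) = -A/2
a(x, t) = t*x
E(u) = 468 (E(u) = 36*13 = 468)
k(Y, s) = 2 + s*(1 + s) (k(Y, s) = 2 + (-½*(-2) + s)*s = 2 + (1 + s)*s = 2 + s*(1 + s))
E(a(V, -1)) + k(-7, 13) = 468 + (2 + 13 + 13²) = 468 + (2 + 13 + 169) = 468 + 184 = 652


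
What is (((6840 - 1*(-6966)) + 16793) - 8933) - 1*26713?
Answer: -5047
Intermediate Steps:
(((6840 - 1*(-6966)) + 16793) - 8933) - 1*26713 = (((6840 + 6966) + 16793) - 8933) - 26713 = ((13806 + 16793) - 8933) - 26713 = (30599 - 8933) - 26713 = 21666 - 26713 = -5047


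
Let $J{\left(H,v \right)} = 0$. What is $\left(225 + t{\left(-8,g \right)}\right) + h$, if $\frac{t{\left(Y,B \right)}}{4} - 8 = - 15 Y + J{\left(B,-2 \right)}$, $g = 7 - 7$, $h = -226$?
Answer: $511$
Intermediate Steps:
$g = 0$ ($g = 7 - 7 = 0$)
$t{\left(Y,B \right)} = 32 - 60 Y$ ($t{\left(Y,B \right)} = 32 + 4 \left(- 15 Y + 0\right) = 32 + 4 \left(- 15 Y\right) = 32 - 60 Y$)
$\left(225 + t{\left(-8,g \right)}\right) + h = \left(225 + \left(32 - -480\right)\right) - 226 = \left(225 + \left(32 + 480\right)\right) - 226 = \left(225 + 512\right) - 226 = 737 - 226 = 511$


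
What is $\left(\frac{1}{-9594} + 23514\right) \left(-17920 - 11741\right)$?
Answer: $- \frac{2230441105405}{3198} \approx -6.9745 \cdot 10^{8}$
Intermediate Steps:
$\left(\frac{1}{-9594} + 23514\right) \left(-17920 - 11741\right) = \left(- \frac{1}{9594} + 23514\right) \left(-29661\right) = \frac{225593315}{9594} \left(-29661\right) = - \frac{2230441105405}{3198}$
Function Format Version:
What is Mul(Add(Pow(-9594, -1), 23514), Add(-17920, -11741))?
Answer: Rational(-2230441105405, 3198) ≈ -6.9745e+8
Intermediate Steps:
Mul(Add(Pow(-9594, -1), 23514), Add(-17920, -11741)) = Mul(Add(Rational(-1, 9594), 23514), -29661) = Mul(Rational(225593315, 9594), -29661) = Rational(-2230441105405, 3198)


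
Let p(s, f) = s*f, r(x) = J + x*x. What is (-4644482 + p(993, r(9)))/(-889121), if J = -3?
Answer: 4567028/889121 ≈ 5.1366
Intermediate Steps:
r(x) = -3 + x² (r(x) = -3 + x*x = -3 + x²)
p(s, f) = f*s
(-4644482 + p(993, r(9)))/(-889121) = (-4644482 + (-3 + 9²)*993)/(-889121) = (-4644482 + (-3 + 81)*993)*(-1/889121) = (-4644482 + 78*993)*(-1/889121) = (-4644482 + 77454)*(-1/889121) = -4567028*(-1/889121) = 4567028/889121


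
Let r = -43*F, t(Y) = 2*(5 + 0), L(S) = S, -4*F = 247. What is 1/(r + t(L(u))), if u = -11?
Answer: 4/10661 ≈ 0.00037520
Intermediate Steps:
F = -247/4 (F = -¼*247 = -247/4 ≈ -61.750)
t(Y) = 10 (t(Y) = 2*5 = 10)
r = 10621/4 (r = -43*(-247/4) = 10621/4 ≈ 2655.3)
1/(r + t(L(u))) = 1/(10621/4 + 10) = 1/(10661/4) = 4/10661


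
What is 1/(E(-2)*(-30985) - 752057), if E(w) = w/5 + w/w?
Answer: -1/770648 ≈ -1.2976e-6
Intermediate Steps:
E(w) = 1 + w/5 (E(w) = w*(⅕) + 1 = w/5 + 1 = 1 + w/5)
1/(E(-2)*(-30985) - 752057) = 1/((1 + (⅕)*(-2))*(-30985) - 752057) = 1/((1 - ⅖)*(-30985) - 752057) = 1/((⅗)*(-30985) - 752057) = 1/(-18591 - 752057) = 1/(-770648) = -1/770648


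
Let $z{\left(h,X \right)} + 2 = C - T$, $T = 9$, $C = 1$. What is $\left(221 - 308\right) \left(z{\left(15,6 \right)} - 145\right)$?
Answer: $13485$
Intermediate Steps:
$z{\left(h,X \right)} = -10$ ($z{\left(h,X \right)} = -2 + \left(1 - 9\right) = -2 - 8 = -10$)
$\left(221 - 308\right) \left(z{\left(15,6 \right)} - 145\right) = \left(221 - 308\right) \left(-10 - 145\right) = \left(-87\right) \left(-155\right) = 13485$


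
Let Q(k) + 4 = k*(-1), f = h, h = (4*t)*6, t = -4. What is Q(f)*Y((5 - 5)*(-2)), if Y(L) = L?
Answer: 0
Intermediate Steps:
h = -96 (h = (4*(-4))*6 = -16*6 = -96)
f = -96
Q(k) = -4 - k (Q(k) = -4 + k*(-1) = -4 - k)
Q(f)*Y((5 - 5)*(-2)) = (-4 - 1*(-96))*((5 - 5)*(-2)) = (-4 + 96)*(0*(-2)) = 92*0 = 0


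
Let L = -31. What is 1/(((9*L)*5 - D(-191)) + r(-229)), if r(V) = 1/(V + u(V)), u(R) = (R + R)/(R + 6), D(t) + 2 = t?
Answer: -50609/60832241 ≈ -0.00083194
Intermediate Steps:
D(t) = -2 + t
u(R) = 2*R/(6 + R) (u(R) = (2*R)/(6 + R) = 2*R/(6 + R))
r(V) = 1/(V + 2*V/(6 + V))
1/(((9*L)*5 - D(-191)) + r(-229)) = 1/(((9*(-31))*5 - (-2 - 191)) + (6 - 229)/((-229)*(8 - 229))) = 1/((-279*5 - 1*(-193)) - 1/229*(-223)/(-221)) = 1/((-1395 + 193) - 1/229*(-1/221)*(-223)) = 1/(-1202 - 223/50609) = 1/(-60832241/50609) = -50609/60832241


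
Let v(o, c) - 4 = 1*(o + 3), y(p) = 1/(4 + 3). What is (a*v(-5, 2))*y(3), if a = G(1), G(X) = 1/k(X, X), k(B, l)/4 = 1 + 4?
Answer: 1/70 ≈ 0.014286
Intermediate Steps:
k(B, l) = 20 (k(B, l) = 4*(1 + 4) = 4*5 = 20)
y(p) = ⅐ (y(p) = 1/7 = ⅐)
G(X) = 1/20
a = 1/20 ≈ 0.050000
v(o, c) = 7 + o (v(o, c) = 4 + 1*(o + 3) = 4 + 1*(3 + o) = 4 + (3 + o) = 7 + o)
(a*v(-5, 2))*y(3) = ((7 - 5)/20)*(⅐) = ((1/20)*2)*(⅐) = (⅒)*(⅐) = 1/70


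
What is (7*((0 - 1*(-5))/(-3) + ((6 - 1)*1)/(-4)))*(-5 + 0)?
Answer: 1225/12 ≈ 102.08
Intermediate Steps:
(7*((0 - 1*(-5))/(-3) + ((6 - 1)*1)/(-4)))*(-5 + 0) = (7*((0 + 5)*(-⅓) + (5*1)*(-¼)))*(-5) = (7*(5*(-⅓) + 5*(-¼)))*(-5) = (7*(-5/3 - 5/4))*(-5) = (7*(-35/12))*(-5) = -245/12*(-5) = 1225/12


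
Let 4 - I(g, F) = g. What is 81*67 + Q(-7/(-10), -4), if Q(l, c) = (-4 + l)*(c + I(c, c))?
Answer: 27069/5 ≈ 5413.8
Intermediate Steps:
I(g, F) = 4 - g
Q(l, c) = -16 + 4*l (Q(l, c) = (-4 + l)*(c + (4 - c)) = (-4 + l)*4 = -16 + 4*l)
81*67 + Q(-7/(-10), -4) = 81*67 + (-16 + 4*(-7/(-10))) = 5427 + (-16 + 4*(-7*(-1/10))) = 5427 + (-16 + 4*(7/10)) = 5427 + (-16 + 14/5) = 5427 - 66/5 = 27069/5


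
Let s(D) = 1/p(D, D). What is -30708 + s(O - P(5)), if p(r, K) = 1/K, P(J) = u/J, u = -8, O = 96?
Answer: -153052/5 ≈ -30610.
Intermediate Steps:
P(J) = -8/J
s(D) = D (s(D) = 1/(1/D) = D)
-30708 + s(O - P(5)) = -30708 + (96 - (-8)/5) = -30708 + (96 - 1*(-8/5)) = -30708 + (96 + 8/5) = -30708 + 488/5 = -153052/5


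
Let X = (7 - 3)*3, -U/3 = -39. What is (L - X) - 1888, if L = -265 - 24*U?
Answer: -4973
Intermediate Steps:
U = 117 (U = -3*(-39) = 117)
X = 12 (X = 4*3 = 12)
L = -3073 (L = -265 - 24*117 = -265 - 1*2808 = -265 - 2808 = -3073)
(L - X) - 1888 = (-3073 - 1*12) - 1888 = (-3073 - 12) - 1888 = -3085 - 1888 = -4973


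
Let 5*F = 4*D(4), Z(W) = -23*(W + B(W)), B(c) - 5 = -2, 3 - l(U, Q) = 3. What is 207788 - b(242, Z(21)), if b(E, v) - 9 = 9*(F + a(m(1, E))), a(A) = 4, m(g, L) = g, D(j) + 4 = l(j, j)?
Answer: 1038859/5 ≈ 2.0777e+5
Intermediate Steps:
l(U, Q) = 0 (l(U, Q) = 3 - 1*3 = 3 - 3 = 0)
B(c) = 3 (B(c) = 5 - 2 = 3)
D(j) = -4 (D(j) = -4 + 0 = -4)
Z(W) = -69 - 23*W (Z(W) = -23*(W + 3) = -23*(3 + W) = -69 - 23*W)
F = -16/5 (F = (4*(-4))/5 = (1/5)*(-16) = -16/5 ≈ -3.2000)
b(E, v) = 81/5 (b(E, v) = 9 + 9*(-16/5 + 4) = 9 + 9*(4/5) = 9 + 36/5 = 81/5)
207788 - b(242, Z(21)) = 207788 - 1*81/5 = 207788 - 81/5 = 1038859/5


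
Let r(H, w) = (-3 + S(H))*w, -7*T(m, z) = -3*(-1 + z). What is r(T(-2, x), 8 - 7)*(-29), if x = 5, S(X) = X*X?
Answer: 87/49 ≈ 1.7755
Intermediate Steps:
S(X) = X²
T(m, z) = -3/7 + 3*z/7 (T(m, z) = -(-3)*(-1 + z)/7 = -(3 - 3*z)/7 = -3/7 + 3*z/7)
r(H, w) = w*(-3 + H²) (r(H, w) = (-3 + H²)*w = w*(-3 + H²))
r(T(-2, x), 8 - 7)*(-29) = ((8 - 7)*(-3 + (-3/7 + (3/7)*5)²))*(-29) = (1*(-3 + (-3/7 + 15/7)²))*(-29) = (1*(-3 + (12/7)²))*(-29) = (1*(-3 + 144/49))*(-29) = (1*(-3/49))*(-29) = -3/49*(-29) = 87/49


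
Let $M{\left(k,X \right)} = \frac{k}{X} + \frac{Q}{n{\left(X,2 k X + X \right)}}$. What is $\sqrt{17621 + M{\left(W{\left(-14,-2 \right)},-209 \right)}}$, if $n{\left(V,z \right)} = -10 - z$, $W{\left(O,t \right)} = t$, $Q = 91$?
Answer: $\frac{8 \sqrt{589299326}}{1463} \approx 132.74$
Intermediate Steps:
$M{\left(k,X \right)} = \frac{91}{-10 - X - 2 X k} + \frac{k}{X}$ ($M{\left(k,X \right)} = \frac{k}{X} + \frac{91}{-10 - \left(2 k X + X\right)} = \frac{k}{X} + \frac{91}{-10 - \left(2 X k + X\right)} = \frac{k}{X} + \frac{91}{-10 - \left(X + 2 X k\right)} = \frac{k}{X} + \frac{91}{-10 - X - 2 X k} = \frac{91}{-10 - X - 2 X k} + \frac{k}{X}$)
$\sqrt{17621 + M{\left(W{\left(-14,-2 \right)},-209 \right)}} = \sqrt{17621 - \left(- \frac{2}{209} + \frac{91}{10 - 209 + 2 \left(-209\right) \left(-2\right)}\right)} = \sqrt{17621 - \left(- \frac{2}{209} + \frac{91}{10 - 209 + 836}\right)} = \sqrt{17621 + \left(- \frac{91}{637} + \frac{2}{209}\right)} = \sqrt{17621 + \left(\left(-91\right) \frac{1}{637} + \frac{2}{209}\right)} = \sqrt{17621 + \left(- \frac{1}{7} + \frac{2}{209}\right)} = \sqrt{17621 - \frac{195}{1463}} = \sqrt{\frac{25779328}{1463}} = \frac{8 \sqrt{589299326}}{1463}$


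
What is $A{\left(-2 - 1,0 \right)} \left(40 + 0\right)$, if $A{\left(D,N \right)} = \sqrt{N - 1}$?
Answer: $40 i \approx 40.0 i$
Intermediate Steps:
$A{\left(D,N \right)} = \sqrt{-1 + N}$
$A{\left(-2 - 1,0 \right)} \left(40 + 0\right) = \sqrt{-1 + 0} \left(40 + 0\right) = \sqrt{-1} \cdot 40 = i 40 = 40 i$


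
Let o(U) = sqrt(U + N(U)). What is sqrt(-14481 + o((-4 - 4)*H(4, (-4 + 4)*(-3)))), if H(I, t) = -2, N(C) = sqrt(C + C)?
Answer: sqrt(-14481 + 2*sqrt(4 + sqrt(2))) ≈ 120.32*I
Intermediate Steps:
N(C) = sqrt(2)*sqrt(C) (N(C) = sqrt(2*C) = sqrt(2)*sqrt(C))
o(U) = sqrt(U + sqrt(2)*sqrt(U))
sqrt(-14481 + o((-4 - 4)*H(4, (-4 + 4)*(-3)))) = sqrt(-14481 + sqrt((-4 - 4)*(-2) + sqrt(2)*sqrt((-4 - 4)*(-2)))) = sqrt(-14481 + sqrt(-8*(-2) + sqrt(2)*sqrt(-8*(-2)))) = sqrt(-14481 + sqrt(16 + sqrt(2)*sqrt(16))) = sqrt(-14481 + sqrt(16 + sqrt(2)*4)) = sqrt(-14481 + sqrt(16 + 4*sqrt(2)))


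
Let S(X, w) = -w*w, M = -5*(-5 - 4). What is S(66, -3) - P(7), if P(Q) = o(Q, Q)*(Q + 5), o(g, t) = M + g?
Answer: -633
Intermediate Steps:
M = 45 (M = -5*(-9) = 45)
o(g, t) = 45 + g
P(Q) = (5 + Q)*(45 + Q) (P(Q) = (45 + Q)*(Q + 5) = (45 + Q)*(5 + Q) = (5 + Q)*(45 + Q))
S(X, w) = -w²
S(66, -3) - P(7) = -1*(-3)² - (5 + 7)*(45 + 7) = -1*9 - 12*52 = -9 - 1*624 = -9 - 624 = -633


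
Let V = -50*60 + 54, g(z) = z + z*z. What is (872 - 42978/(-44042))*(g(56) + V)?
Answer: 248897634/1159 ≈ 2.1475e+5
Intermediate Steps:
g(z) = z + z²
V = -2946 (V = -3000 + 54 = -2946)
(872 - 42978/(-44042))*(g(56) + V) = (872 - 42978/(-44042))*(56*(1 + 56) - 2946) = (872 - 42978*(-1/44042))*(56*57 - 2946) = (872 + 1131/1159)*(3192 - 2946) = (1011779/1159)*246 = 248897634/1159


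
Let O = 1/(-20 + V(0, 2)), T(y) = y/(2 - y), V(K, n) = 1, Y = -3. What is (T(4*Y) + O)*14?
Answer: -242/19 ≈ -12.737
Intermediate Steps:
T(y) = y/(2 - y)
O = -1/19 (O = 1/(-20 + 1) = 1/(-19) = -1/19 ≈ -0.052632)
(T(4*Y) + O)*14 = (-4*(-3)/(-2 + 4*(-3)) - 1/19)*14 = (-1*(-12)/(-2 - 12) - 1/19)*14 = (-1*(-12)/(-14) - 1/19)*14 = (-1*(-12)*(-1/14) - 1/19)*14 = (-6/7 - 1/19)*14 = -121/133*14 = -242/19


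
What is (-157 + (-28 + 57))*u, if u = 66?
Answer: -8448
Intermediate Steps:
(-157 + (-28 + 57))*u = (-157 + (-28 + 57))*66 = (-157 + 29)*66 = -128*66 = -8448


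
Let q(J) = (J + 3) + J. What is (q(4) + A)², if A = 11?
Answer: 484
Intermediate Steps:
q(J) = 3 + 2*J (q(J) = (3 + J) + J = 3 + 2*J)
(q(4) + A)² = ((3 + 2*4) + 11)² = ((3 + 8) + 11)² = (11 + 11)² = 22² = 484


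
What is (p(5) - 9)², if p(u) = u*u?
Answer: 256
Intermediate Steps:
p(u) = u²
(p(5) - 9)² = (5² - 9)² = (25 - 9)² = 16² = 256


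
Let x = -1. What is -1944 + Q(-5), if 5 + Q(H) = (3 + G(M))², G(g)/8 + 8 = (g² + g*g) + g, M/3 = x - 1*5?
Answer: 24788492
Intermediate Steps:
M = -18 (M = 3*(-1 - 1*5) = 3*(-1 - 5) = 3*(-6) = -18)
G(g) = -64 + 8*g + 16*g² (G(g) = -64 + 8*((g² + g*g) + g) = -64 + 8*((g² + g²) + g) = -64 + 8*(2*g² + g) = -64 + 8*(g + 2*g²) = -64 + (8*g + 16*g²) = -64 + 8*g + 16*g²)
Q(H) = 24790436 (Q(H) = -5 + (3 + (-64 + 8*(-18) + 16*(-18)²))² = -5 + (3 + (-64 - 144 + 16*324))² = -5 + (3 + (-64 - 144 + 5184))² = -5 + (3 + 4976)² = -5 + 4979² = -5 + 24790441 = 24790436)
-1944 + Q(-5) = -1944 + 24790436 = 24788492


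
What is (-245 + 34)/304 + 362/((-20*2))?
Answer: -14811/1520 ≈ -9.7441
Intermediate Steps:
(-245 + 34)/304 + 362/((-20*2)) = -211*1/304 + 362/(-40) = -211/304 + 362*(-1/40) = -211/304 - 181/20 = -14811/1520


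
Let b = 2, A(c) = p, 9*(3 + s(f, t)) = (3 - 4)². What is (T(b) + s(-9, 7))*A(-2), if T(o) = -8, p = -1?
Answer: 98/9 ≈ 10.889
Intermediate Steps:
s(f, t) = -26/9 (s(f, t) = -3 + (3 - 4)²/9 = -3 + (⅑)*(-1)² = -3 + (⅑)*1 = -3 + ⅑ = -26/9)
A(c) = -1
(T(b) + s(-9, 7))*A(-2) = (-8 - 26/9)*(-1) = -98/9*(-1) = 98/9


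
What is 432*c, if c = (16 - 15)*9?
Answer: 3888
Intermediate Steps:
c = 9 (c = 1*9 = 9)
432*c = 432*9 = 3888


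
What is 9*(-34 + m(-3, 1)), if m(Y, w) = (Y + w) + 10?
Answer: -234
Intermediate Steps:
m(Y, w) = 10 + Y + w
9*(-34 + m(-3, 1)) = 9*(-34 + (10 - 3 + 1)) = 9*(-34 + 8) = 9*(-26) = -234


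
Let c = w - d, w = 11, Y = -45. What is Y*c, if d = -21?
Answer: -1440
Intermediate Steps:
c = 32 (c = 11 - 1*(-21) = 11 + 21 = 32)
Y*c = -45*32 = -1440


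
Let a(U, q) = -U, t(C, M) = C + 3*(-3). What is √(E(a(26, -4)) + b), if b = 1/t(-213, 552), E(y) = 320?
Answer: √15770658/222 ≈ 17.888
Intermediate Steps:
t(C, M) = -9 + C (t(C, M) = C - 9 = -9 + C)
b = -1/222 (b = 1/(-9 - 213) = 1/(-222) = -1/222 ≈ -0.0045045)
√(E(a(26, -4)) + b) = √(320 - 1/222) = √(71039/222) = √15770658/222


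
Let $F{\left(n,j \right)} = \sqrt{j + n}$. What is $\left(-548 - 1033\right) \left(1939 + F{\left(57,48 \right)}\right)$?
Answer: $-3065559 - 1581 \sqrt{105} \approx -3.0818 \cdot 10^{6}$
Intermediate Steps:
$\left(-548 - 1033\right) \left(1939 + F{\left(57,48 \right)}\right) = \left(-548 - 1033\right) \left(1939 + \sqrt{48 + 57}\right) = - 1581 \left(1939 + \sqrt{105}\right) = -3065559 - 1581 \sqrt{105}$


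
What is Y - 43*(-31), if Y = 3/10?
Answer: 13333/10 ≈ 1333.3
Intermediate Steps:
Y = 3/10 (Y = (1/10)*3 = 3/10 ≈ 0.30000)
Y - 43*(-31) = 3/10 - 43*(-31) = 3/10 + 1333 = 13333/10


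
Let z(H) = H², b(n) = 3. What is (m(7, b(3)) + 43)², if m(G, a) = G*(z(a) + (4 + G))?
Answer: 33489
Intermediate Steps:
m(G, a) = G*(4 + G + a²) (m(G, a) = G*(a² + (4 + G)) = G*(4 + G + a²))
(m(7, b(3)) + 43)² = (7*(4 + 7 + 3²) + 43)² = (7*(4 + 7 + 9) + 43)² = (7*20 + 43)² = (140 + 43)² = 183² = 33489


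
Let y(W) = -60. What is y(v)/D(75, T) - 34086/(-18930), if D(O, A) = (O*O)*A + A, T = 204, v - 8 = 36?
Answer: 543326427/301750510 ≈ 1.8006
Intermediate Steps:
v = 44 (v = 8 + 36 = 44)
D(O, A) = A + A*O² (D(O, A) = O²*A + A = A*O² + A = A + A*O²)
y(v)/D(75, T) - 34086/(-18930) = -60*1/(204*(1 + 75²)) - 34086/(-18930) = -60*1/(204*(1 + 5625)) - 34086*(-1/18930) = -60/(204*5626) + 5681/3155 = -60/1147704 + 5681/3155 = -60*1/1147704 + 5681/3155 = -5/95642 + 5681/3155 = 543326427/301750510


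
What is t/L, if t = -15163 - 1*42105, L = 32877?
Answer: -57268/32877 ≈ -1.7419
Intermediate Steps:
t = -57268 (t = -15163 - 42105 = -57268)
t/L = -57268/32877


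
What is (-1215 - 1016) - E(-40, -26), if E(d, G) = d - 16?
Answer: -2175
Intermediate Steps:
E(d, G) = -16 + d
(-1215 - 1016) - E(-40, -26) = (-1215 - 1016) - (-16 - 40) = -2231 - 1*(-56) = -2231 + 56 = -2175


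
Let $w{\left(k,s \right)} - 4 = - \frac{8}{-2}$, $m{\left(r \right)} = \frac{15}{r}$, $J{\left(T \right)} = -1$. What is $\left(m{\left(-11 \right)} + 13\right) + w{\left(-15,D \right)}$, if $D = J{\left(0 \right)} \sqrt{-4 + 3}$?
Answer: $\frac{216}{11} \approx 19.636$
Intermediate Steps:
$D = - i$ ($D = - \sqrt{-4 + 3} = - \sqrt{-1} = - i \approx - 1.0 i$)
$w{\left(k,s \right)} = 8$ ($w{\left(k,s \right)} = 4 - \frac{8}{-2} = 4 - -4 = 4 + 4 = 8$)
$\left(m{\left(-11 \right)} + 13\right) + w{\left(-15,D \right)} = \left(\frac{15}{-11} + 13\right) + 8 = \left(15 \left(- \frac{1}{11}\right) + 13\right) + 8 = \left(- \frac{15}{11} + 13\right) + 8 = \frac{128}{11} + 8 = \frac{216}{11}$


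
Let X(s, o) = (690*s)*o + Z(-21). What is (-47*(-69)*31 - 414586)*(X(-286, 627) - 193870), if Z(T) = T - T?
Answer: 38919347780650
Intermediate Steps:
Z(T) = 0
X(s, o) = 690*o*s (X(s, o) = (690*s)*o + 0 = 690*o*s + 0 = 690*o*s)
(-47*(-69)*31 - 414586)*(X(-286, 627) - 193870) = (-47*(-69)*31 - 414586)*(690*627*(-286) - 193870) = (3243*31 - 414586)*(-123732180 - 193870) = (100533 - 414586)*(-123926050) = -314053*(-123926050) = 38919347780650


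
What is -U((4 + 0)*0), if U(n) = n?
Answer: 0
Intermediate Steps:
-U((4 + 0)*0) = -(4 + 0)*0 = -4*0 = -1*0 = 0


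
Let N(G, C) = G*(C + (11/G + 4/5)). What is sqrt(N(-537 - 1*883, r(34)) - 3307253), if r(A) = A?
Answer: 3*I*sqrt(372962) ≈ 1832.1*I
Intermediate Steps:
N(G, C) = G*(4/5 + C + 11/G) (N(G, C) = G*(C + (11/G + 4*(1/5))) = G*(C + (11/G + 4/5)) = G*(C + (4/5 + 11/G)) = G*(4/5 + C + 11/G))
sqrt(N(-537 - 1*883, r(34)) - 3307253) = sqrt((11 + 4*(-537 - 1*883)/5 + 34*(-537 - 1*883)) - 3307253) = sqrt((11 + 4*(-537 - 883)/5 + 34*(-537 - 883)) - 3307253) = sqrt((11 + (4/5)*(-1420) + 34*(-1420)) - 3307253) = sqrt((11 - 1136 - 48280) - 3307253) = sqrt(-49405 - 3307253) = sqrt(-3356658) = 3*I*sqrt(372962)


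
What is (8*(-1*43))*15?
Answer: -5160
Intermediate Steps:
(8*(-1*43))*15 = (8*(-43))*15 = -344*15 = -5160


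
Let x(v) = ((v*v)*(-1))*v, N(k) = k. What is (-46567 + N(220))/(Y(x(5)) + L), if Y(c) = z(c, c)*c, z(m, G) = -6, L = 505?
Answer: -46347/1255 ≈ -36.930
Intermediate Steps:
x(v) = -v³ (x(v) = (v²*(-1))*v = (-v²)*v = -v³)
Y(c) = -6*c
(-46567 + N(220))/(Y(x(5)) + L) = (-46567 + 220)/(-(-6)*5³ + 505) = -46347/(-(-6)*125 + 505) = -46347/(-6*(-125) + 505) = -46347/(750 + 505) = -46347/1255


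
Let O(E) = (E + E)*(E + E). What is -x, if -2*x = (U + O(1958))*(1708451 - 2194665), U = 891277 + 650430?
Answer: -4102859222641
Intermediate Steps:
U = 1541707
O(E) = 4*E² (O(E) = (2*E)*(2*E) = 4*E²)
x = 4102859222641 (x = -(1541707 + 4*1958²)*(1708451 - 2194665)/2 = -(1541707 + 4*3833764)*(-486214)/2 = -(1541707 + 15335056)*(-486214)/2 = -16876763*(-486214)/2 = -½*(-8205718445282) = 4102859222641)
-x = -1*4102859222641 = -4102859222641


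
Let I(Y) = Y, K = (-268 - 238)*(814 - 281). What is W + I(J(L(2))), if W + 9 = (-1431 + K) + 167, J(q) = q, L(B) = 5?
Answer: -270966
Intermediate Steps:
K = -269698 (K = -506*533 = -269698)
W = -270971 (W = -9 + ((-1431 - 269698) + 167) = -9 + (-271129 + 167) = -9 - 270962 = -270971)
W + I(J(L(2))) = -270971 + 5 = -270966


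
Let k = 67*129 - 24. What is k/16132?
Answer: 8619/16132 ≈ 0.53428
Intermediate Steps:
k = 8619 (k = 8643 - 24 = 8619)
k/16132 = 8619/16132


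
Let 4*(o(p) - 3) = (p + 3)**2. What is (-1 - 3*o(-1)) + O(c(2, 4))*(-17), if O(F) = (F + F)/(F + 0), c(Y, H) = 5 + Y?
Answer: -47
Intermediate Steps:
o(p) = 3 + (3 + p)**2/4 (o(p) = 3 + (p + 3)**2/4 = 3 + (3 + p)**2/4)
O(F) = 2 (O(F) = (2*F)/F = 2)
(-1 - 3*o(-1)) + O(c(2, 4))*(-17) = (-1 - 3*(3 + (3 - 1)**2/4)) + 2*(-17) = (-1 - 3*(3 + (1/4)*2**2)) - 34 = (-1 - 3*(3 + (1/4)*4)) - 34 = (-1 - 3*(3 + 1)) - 34 = (-1 - 3*4) - 34 = (-1 - 12) - 34 = -13 - 34 = -47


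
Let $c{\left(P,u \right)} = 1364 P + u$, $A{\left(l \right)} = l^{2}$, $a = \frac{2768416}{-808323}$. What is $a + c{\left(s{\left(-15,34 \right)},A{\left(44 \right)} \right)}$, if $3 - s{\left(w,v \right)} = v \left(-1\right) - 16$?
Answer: $\frac{59997431228}{808323} \approx 74225.0$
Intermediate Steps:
$a = - \frac{2768416}{808323}$ ($a = 2768416 \left(- \frac{1}{808323}\right) = - \frac{2768416}{808323} \approx -3.4249$)
$s{\left(w,v \right)} = 19 + v$ ($s{\left(w,v \right)} = 3 - \left(v \left(-1\right) - 16\right) = 3 - \left(- v - 16\right) = 3 - \left(-16 - v\right) = 3 + \left(16 + v\right) = 19 + v$)
$c{\left(P,u \right)} = u + 1364 P$
$a + c{\left(s{\left(-15,34 \right)},A{\left(44 \right)} \right)} = - \frac{2768416}{808323} + \left(44^{2} + 1364 \left(19 + 34\right)\right) = - \frac{2768416}{808323} + \left(1936 + 1364 \cdot 53\right) = - \frac{2768416}{808323} + \left(1936 + 72292\right) = - \frac{2768416}{808323} + 74228 = \frac{59997431228}{808323}$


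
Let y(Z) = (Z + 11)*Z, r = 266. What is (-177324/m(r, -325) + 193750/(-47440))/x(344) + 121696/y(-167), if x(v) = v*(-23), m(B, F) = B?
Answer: 22090806629245/4644785236416 ≈ 4.7560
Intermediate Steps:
y(Z) = Z*(11 + Z) (y(Z) = (11 + Z)*Z = Z*(11 + Z))
x(v) = -23*v
(-177324/m(r, -325) + 193750/(-47440))/x(344) + 121696/y(-167) = (-177324/266 + 193750/(-47440))/((-23*344)) + 121696/((-167*(11 - 167))) = (-177324*1/266 + 193750*(-1/47440))/(-7912) + 121696/((-167*(-156))) = (-12666/19 - 19375/4744)*(-1/7912) + 121696/26052 = -60455629/90136*(-1/7912) + 121696*(1/26052) = 60455629/713156032 + 30424/6513 = 22090806629245/4644785236416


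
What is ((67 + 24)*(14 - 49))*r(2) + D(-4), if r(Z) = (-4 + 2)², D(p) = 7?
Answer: -12733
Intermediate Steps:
r(Z) = 4 (r(Z) = (-2)² = 4)
((67 + 24)*(14 - 49))*r(2) + D(-4) = ((67 + 24)*(14 - 49))*4 + 7 = (91*(-35))*4 + 7 = -3185*4 + 7 = -12740 + 7 = -12733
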